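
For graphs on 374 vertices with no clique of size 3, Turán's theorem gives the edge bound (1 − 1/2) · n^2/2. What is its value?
Turán density bound = (1/2) · 374^2/2 = 34969

Turán's theorem: ex(n, K_{r+1}) is achieved by the complete r-partite Turán graph T(n, r) with parts as balanced as possible, and is at most (1 − 1/r) · n^2/2. For r = 2, n = 374: the density bound is (1/2) · 139876/2 = 34969. Since 2 ∣ 374, the Turán graph T(374, 2) has parts of equal size 187, and its edge count e(T(374, 2)) = 34969 attains the density bound exactly.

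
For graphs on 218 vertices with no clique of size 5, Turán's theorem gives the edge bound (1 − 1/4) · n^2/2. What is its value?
Turán density bound = (3/4) · 218^2/2 = 35643/2 ≈ 17821.5

Turán's theorem: ex(n, K_{r+1}) is achieved by the complete r-partite Turán graph T(n, r) with parts as balanced as possible, and is at most (1 − 1/r) · n^2/2. For r = 4, n = 218: the density bound is (3/4) · 47524/2 = 35643/2 ≈ 17821.5. The integer-valued extremum is e(T(218, 4)) = 17821, which is strictly less than the density bound 35643/2 since 4 ∤ 218 (the parts of T(218, 4) cannot all be equal).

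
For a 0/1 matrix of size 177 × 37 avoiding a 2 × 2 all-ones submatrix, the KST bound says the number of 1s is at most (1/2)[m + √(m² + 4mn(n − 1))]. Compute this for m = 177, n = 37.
z(177, 37; 2, 2) ≤ (1/2)[177 + √(177² + 4·177·37·36)] = (1/2)[177 + √974385] = 582.0547

Kővári–Sós–Turán: let r_1, ..., r_177 be the row sums and z = Σ r_i the total number of 1s. Each pair of columns can share at most one row with both entries 1 (else a 2×2 all-ones block appears), so Σ_i C(r_i, 2) ≤ C(37, 2) = 666. By convexity Σ_i C(r_i, 2) ≥ 177·C(z/177, 2) = z(z − 177)/(2·177), giving z² − 177z − 177·37·36 ≤ 0 and hence z ≤ (1/2)[177 + √(31329 + 4·235764)] = (1/2)[177 + √974385] ≈ (1/2)(177 + 987.1094) = 582.0547.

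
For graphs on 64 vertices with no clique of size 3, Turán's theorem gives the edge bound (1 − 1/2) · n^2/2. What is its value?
Turán density bound = (1/2) · 64^2/2 = 1024

Turán's theorem: ex(n, K_{r+1}) is achieved by the complete r-partite Turán graph T(n, r) with parts as balanced as possible, and is at most (1 − 1/r) · n^2/2. For r = 2, n = 64: the density bound is (1/2) · 4096/2 = 1024. Since 2 ∣ 64, the Turán graph T(64, 2) has parts of equal size 32, and its edge count e(T(64, 2)) = 1024 attains the density bound exactly.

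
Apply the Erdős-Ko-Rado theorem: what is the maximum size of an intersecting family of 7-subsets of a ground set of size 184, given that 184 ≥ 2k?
max |F| = C(183, 6) = 48019108683

The Erdős-Ko-Rado theorem states: for n ≥ 2k, an intersecting family of k-subsets of an n-element set has size at most C(n − 1, k − 1), with equality for 'star' families {A ⊆ [n] : |A| = k, i ∈ A} (fix an element i). For n = 184, k = 7: C(183, 6) = 48019108683.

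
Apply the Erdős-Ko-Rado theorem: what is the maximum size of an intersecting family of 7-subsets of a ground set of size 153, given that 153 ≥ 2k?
max |F| = C(152, 6) = 15500461060

Erdős-Ko-Rado (1961): when n ≥ 2k, max |F| = C(n−1, k−1). The bound is attained by the star {A : i ∈ A} for any fixed i ∈ [n]. Here C(153−1, 7−1) = C(152, 6) = 15500461060.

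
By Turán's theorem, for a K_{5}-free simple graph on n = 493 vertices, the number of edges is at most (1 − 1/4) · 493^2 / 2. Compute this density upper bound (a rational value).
Turán density bound = (3/4) · 493^2/2 = 729147/8 ≈ 91143.375

Turán's theorem: ex(n, K_{r+1}) is achieved by the complete r-partite Turán graph T(n, r) with parts as balanced as possible, and is at most (1 − 1/r) · n^2/2. For r = 4, n = 493: the density bound is (3/4) · 243049/2 = 729147/8 ≈ 91143.375. The integer-valued extremum is e(T(493, 4)) = 91143, which is strictly less than the density bound 729147/8 since 4 ∤ 493 (the parts of T(493, 4) cannot all be equal).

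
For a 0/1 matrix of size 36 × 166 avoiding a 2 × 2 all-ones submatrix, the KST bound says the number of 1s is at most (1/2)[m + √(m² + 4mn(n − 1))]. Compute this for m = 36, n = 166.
z(36, 166; 2, 2) ≤ (1/2)[36 + √(36² + 4·36·166·165)] = (1/2)[36 + √3945456] = 1011.1586

Kővári–Sós–Turán: let r_1, ..., r_36 be the row sums and z = Σ r_i the total number of 1s. Each pair of columns can share at most one row with both entries 1 (else a 2×2 all-ones block appears), so Σ_i C(r_i, 2) ≤ C(166, 2) = 13695. By convexity Σ_i C(r_i, 2) ≥ 36·C(z/36, 2) = z(z − 36)/(2·36), giving z² − 36z − 36·166·165 ≤ 0 and hence z ≤ (1/2)[36 + √(1296 + 4·986040)] = (1/2)[36 + √3945456] ≈ (1/2)(36 + 1986.3172) = 1011.1586.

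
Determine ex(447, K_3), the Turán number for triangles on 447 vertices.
ex(447, K_3) = ⌊447^2/4⌋ = 49952

Mantel (1907): a triangle-free graph on n vertices has at most ⌊n^2/4⌋ edges, with equality for the complete bipartite graph K_{⌊n/2⌋, ⌈n/2⌉}. For n = 447: ⌊447^2/4⌋ = ⌊199809/4⌋ = 49952. The extremal graph is K_{223, 224}, which has 223·224 = 49952 edges.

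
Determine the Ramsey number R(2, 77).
R(2, 77) = 77

R(2, k) = k for all k ≥ 2: in a 2-colouring of K_k, either some edge is red (a red K_2) or all edges are blue (a blue K_k). And K_{76} coloured all-blue has no blue K_77, so R(2, 77) > 76. Hence R(2, 77) = 77.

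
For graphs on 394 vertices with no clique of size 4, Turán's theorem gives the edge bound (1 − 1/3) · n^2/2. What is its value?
Turán density bound = (2/3) · 394^2/2 = 155236/3 ≈ 51745.3333

Turán's theorem: ex(n, K_{r+1}) is achieved by the complete r-partite Turán graph T(n, r) with parts as balanced as possible, and is at most (1 − 1/r) · n^2/2. For r = 3, n = 394: the density bound is (2/3) · 155236/2 = 155236/3 ≈ 51745.3333. The integer-valued extremum is e(T(394, 3)) = 51745, which is strictly less than the density bound 155236/3 since 3 ∤ 394 (the parts of T(394, 3) cannot all be equal).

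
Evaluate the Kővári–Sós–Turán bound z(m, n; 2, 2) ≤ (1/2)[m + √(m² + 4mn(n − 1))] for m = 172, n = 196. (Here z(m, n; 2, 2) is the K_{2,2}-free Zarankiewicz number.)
z(172, 196; 2, 2) ≤ (1/2)[172 + √(172² + 4·172·196·195)] = (1/2)[172 + √26324944] = 2651.392

Kővári–Sós–Turán: let r_1, ..., r_172 be the row sums and z = Σ r_i the total number of 1s. Each pair of columns can share at most one row with both entries 1 (else a 2×2 all-ones block appears), so Σ_i C(r_i, 2) ≤ C(196, 2) = 19110. By convexity Σ_i C(r_i, 2) ≥ 172·C(z/172, 2) = z(z − 172)/(2·172), giving z² − 172z − 172·196·195 ≤ 0 and hence z ≤ (1/2)[172 + √(29584 + 4·6573840)] = (1/2)[172 + √26324944] ≈ (1/2)(172 + 5130.784) = 2651.392.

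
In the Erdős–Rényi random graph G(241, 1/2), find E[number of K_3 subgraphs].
E[# K_3] = C(241, 3) · (1/2)^C(3, 2) = 2303960 / 2^3 = 287995

For each 3-subset S of vertices (there are C(241, 3) = 2303960 such S), let X_S = 1 if S induces a K_3 (all C(3, 2) = 3 edges present). Then P(X_S = 1) = (1/2)^3 = 1/8. By linearity of expectation, E[# K_3] = C(241, 3) · (1/2)^3 = 2303960 / 8 = 287995.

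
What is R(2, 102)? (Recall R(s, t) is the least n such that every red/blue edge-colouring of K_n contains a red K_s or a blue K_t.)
R(2, 102) = 102

R(2, k) = k for all k ≥ 2: in a 2-colouring of K_k, either some edge is red (a red K_2) or all edges are blue (a blue K_k). And K_{101} coloured all-blue has no blue K_102, so R(2, 102) > 101. Hence R(2, 102) = 102.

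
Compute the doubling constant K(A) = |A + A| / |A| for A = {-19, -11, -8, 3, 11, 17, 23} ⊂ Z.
K = |A + A| / |A| = 24/7

Enumerate A + A = {a + b : a, b ∈ A}. With |A| = 7, there are |A|^2 = 49 ordered sum pairs; collecting distinct values, A + A = {-38, -30, -27, -22, -19, -16, -8, -5, -2, 0, 3, 4, 6, 9, 12, 14, 15, 20, 22, 26, 28, 34, 40, 46}, so |A + A| = 24. Thus K = 24/7. For comparison, the minimum possible |A + A| over all 7-element sets is 2·7 − 1 = 13 (so min K = 13/7), attained only by arithmetic progressions.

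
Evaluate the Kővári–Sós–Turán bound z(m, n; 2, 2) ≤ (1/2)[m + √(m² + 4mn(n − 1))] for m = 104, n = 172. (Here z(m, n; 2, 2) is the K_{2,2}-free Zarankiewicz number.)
z(104, 172; 2, 2) ≤ (1/2)[104 + √(104² + 4·104·172·171)] = (1/2)[104 + √12246208] = 1801.7291

Kővári–Sós–Turán: let r_1, ..., r_104 be the row sums and z = Σ r_i the total number of 1s. Each pair of columns can share at most one row with both entries 1 (else a 2×2 all-ones block appears), so Σ_i C(r_i, 2) ≤ C(172, 2) = 14706. By convexity Σ_i C(r_i, 2) ≥ 104·C(z/104, 2) = z(z − 104)/(2·104), giving z² − 104z − 104·172·171 ≤ 0 and hence z ≤ (1/2)[104 + √(10816 + 4·3058848)] = (1/2)[104 + √12246208] ≈ (1/2)(104 + 3499.4582) = 1801.7291.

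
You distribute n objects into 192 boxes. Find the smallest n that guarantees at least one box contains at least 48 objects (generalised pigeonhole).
n = (48 − 1)·192 + 1 = 9025

By the generalised pigeonhole principle, to guarantee some box contains ≥ r objects we need more than (r − 1) · k objects total. Threshold: n = (r − 1) · k + 1. With r = 48 and k = 192: n = 47 · 192 + 1 = 9024 + 1 = 9025. For n = 9024 = 47 · 192, we can put exactly 47 objects in every box, avoiding 48 in any single one — so 9025 is tight.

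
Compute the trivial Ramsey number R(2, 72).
R(2, 72) = 72

R(2, k) = k for all k ≥ 2: in a 2-colouring of K_k, either some edge is red (a red K_2) or all edges are blue (a blue K_k). And K_{71} coloured all-blue has no blue K_72, so R(2, 72) > 71. Hence R(2, 72) = 72.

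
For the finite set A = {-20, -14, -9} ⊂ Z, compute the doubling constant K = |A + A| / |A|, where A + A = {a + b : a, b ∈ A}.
K = |A + A| / |A| = 6/3 = 2

Enumerate A + A = {a + b : a, b ∈ A}. With |A| = 3, there are |A|^2 = 9 ordered sum pairs; collecting distinct values, A + A = {-40, -34, -29, -28, -23, -18}, so |A + A| = 6. Thus K = 6/3 = 2. For comparison, the minimum possible |A + A| over all 3-element sets is 2·3 − 1 = 5 (so min K = 5/3), attained only by arithmetic progressions.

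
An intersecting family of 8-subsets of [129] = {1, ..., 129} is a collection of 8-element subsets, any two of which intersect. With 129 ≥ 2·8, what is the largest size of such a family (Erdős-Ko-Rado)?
max |F| = C(128, 7) = 94525795200

Erdős-Ko-Rado (1961): when n ≥ 2k, max |F| = C(n−1, k−1). The bound is attained by the star {A : i ∈ A} for any fixed i ∈ [n]. Here C(129−1, 8−1) = C(128, 7) = 94525795200.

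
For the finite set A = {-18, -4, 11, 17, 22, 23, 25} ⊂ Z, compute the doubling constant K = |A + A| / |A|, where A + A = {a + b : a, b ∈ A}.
K = |A + A| / |A| = 26/7

Enumerate A + A = {a + b : a, b ∈ A}. With |A| = 7, there are |A|^2 = 49 ordered sum pairs; collecting distinct values, A + A = {-36, -22, -8, -7, -1, 4, 5, 7, 13, 18, 19, 21, 22, 28, 33, 34, 36, 39, 40, 42, 44, 45, 46, 47, 48, 50}, so |A + A| = 26. Thus K = 26/7. For comparison, the minimum possible |A + A| over all 7-element sets is 2·7 − 1 = 13 (so min K = 13/7), attained only by arithmetic progressions.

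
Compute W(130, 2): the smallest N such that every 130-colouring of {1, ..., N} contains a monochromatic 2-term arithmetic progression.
W(130, 2) = 130 + 1 = 131

A 2-term AP is any pair of integers, so a monochromatic 2-AP exists iff some colour is used at least twice. With 130 colours, the colouring i ↦ i on {1, ..., 130} uses each colour once, avoiding any monochromatic pair, so W(130, 2) > 130. For {1, ..., 131}, pigeonhole forces two integers of the same colour, which form a monochromatic 2-AP. Hence W(130, 2) = 131.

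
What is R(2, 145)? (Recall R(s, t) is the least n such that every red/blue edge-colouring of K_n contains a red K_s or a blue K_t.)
R(2, 145) = 145

R(2, k) = k for all k ≥ 2: in a 2-colouring of K_k, either some edge is red (a red K_2) or all edges are blue (a blue K_k). And K_{144} coloured all-blue has no blue K_145, so R(2, 145) > 144. Hence R(2, 145) = 145.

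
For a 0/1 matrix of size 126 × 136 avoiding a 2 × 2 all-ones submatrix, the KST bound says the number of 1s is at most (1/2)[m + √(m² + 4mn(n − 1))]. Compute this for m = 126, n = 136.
z(126, 136; 2, 2) ≤ (1/2)[126 + √(126² + 4·126·136·135)] = (1/2)[126 + √9269316] = 1585.2776

Kővári–Sós–Turán: let r_1, ..., r_126 be the row sums and z = Σ r_i the total number of 1s. Each pair of columns can share at most one row with both entries 1 (else a 2×2 all-ones block appears), so Σ_i C(r_i, 2) ≤ C(136, 2) = 9180. By convexity Σ_i C(r_i, 2) ≥ 126·C(z/126, 2) = z(z − 126)/(2·126), giving z² − 126z − 126·136·135 ≤ 0 and hence z ≤ (1/2)[126 + √(15876 + 4·2313360)] = (1/2)[126 + √9269316] ≈ (1/2)(126 + 3044.5551) = 1585.2776.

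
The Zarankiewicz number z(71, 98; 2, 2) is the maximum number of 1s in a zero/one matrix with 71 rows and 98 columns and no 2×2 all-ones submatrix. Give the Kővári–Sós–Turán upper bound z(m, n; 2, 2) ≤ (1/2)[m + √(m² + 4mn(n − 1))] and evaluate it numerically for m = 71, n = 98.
z(71, 98; 2, 2) ≤ (1/2)[71 + √(71² + 4·71·98·97)] = (1/2)[71 + √2704745] = 857.8054

Kővári–Sós–Turán: let r_1, ..., r_71 be the row sums and z = Σ r_i the total number of 1s. Each pair of columns can share at most one row with both entries 1 (else a 2×2 all-ones block appears), so Σ_i C(r_i, 2) ≤ C(98, 2) = 4753. By convexity Σ_i C(r_i, 2) ≥ 71·C(z/71, 2) = z(z − 71)/(2·71), giving z² − 71z − 71·98·97 ≤ 0 and hence z ≤ (1/2)[71 + √(5041 + 4·674926)] = (1/2)[71 + √2704745] ≈ (1/2)(71 + 1644.6109) = 857.8054.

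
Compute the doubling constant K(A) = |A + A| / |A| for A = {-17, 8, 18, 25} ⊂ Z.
K = |A + A| / |A| = 10/4 = 5/2

Enumerate A + A = {a + b : a, b ∈ A}. With |A| = 4, there are |A|^2 = 16 ordered sum pairs; collecting distinct values, A + A = {-34, -9, 1, 8, 16, 26, 33, 36, 43, 50}, so |A + A| = 10. Thus K = 10/4 = 5/2. For comparison, the minimum possible |A + A| over all 4-element sets is 2·4 − 1 = 7 (so min K = 7/4), attained only by arithmetic progressions.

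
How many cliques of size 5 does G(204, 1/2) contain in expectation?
E[# K_5] = C(204, 5) · (1/2)^C(5, 2) = 2802350040 / 2^10 = 350293755/128 = 2736669.9609375

For each 5-subset S of vertices (there are C(204, 5) = 2802350040 such S), let X_S = 1 if S induces a K_5 (all C(5, 2) = 10 edges present). Then P(X_S = 1) = (1/2)^10 = 1/1024. By linearity of expectation, E[# K_5] = C(204, 5) · (1/2)^10 = 2802350040 / 1024 = 350293755/128 = 2736669.9609375.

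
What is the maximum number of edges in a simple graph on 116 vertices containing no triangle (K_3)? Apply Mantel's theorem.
ex(116, K_3) = ⌊116^2/4⌋ = 3364

Mantel (1907): a triangle-free graph on n vertices has at most ⌊n^2/4⌋ edges, with equality for the complete bipartite graph K_{⌊n/2⌋, ⌈n/2⌉}. For n = 116: ⌊116^2/4⌋ = ⌊13456/4⌋ = 3364. The extremal graph is K_{58, 58}, which has 58·58 = 3364 edges.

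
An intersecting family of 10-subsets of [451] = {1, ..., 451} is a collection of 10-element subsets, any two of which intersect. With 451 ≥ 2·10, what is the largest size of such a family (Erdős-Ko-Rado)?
max |F| = C(450, 9) = 1923911959887366800

The Erdős-Ko-Rado theorem states: for n ≥ 2k, an intersecting family of k-subsets of an n-element set has size at most C(n − 1, k − 1), with equality for 'star' families {A ⊆ [n] : |A| = k, i ∈ A} (fix an element i). For n = 451, k = 10: C(450, 9) = 1923911959887366800.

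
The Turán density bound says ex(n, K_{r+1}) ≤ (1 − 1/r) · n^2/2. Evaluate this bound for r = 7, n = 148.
Turán density bound = (6/7) · 148^2/2 = 65712/7 ≈ 9387.4286

Turán's theorem: ex(n, K_{r+1}) is achieved by the complete r-partite Turán graph T(n, r) with parts as balanced as possible, and is at most (1 − 1/r) · n^2/2. For r = 7, n = 148: the density bound is (6/7) · 21904/2 = 65712/7 ≈ 9387.4286. The integer-valued extremum is e(T(148, 7)) = 9387, which is strictly less than the density bound 65712/7 since 7 ∤ 148 (the parts of T(148, 7) cannot all be equal).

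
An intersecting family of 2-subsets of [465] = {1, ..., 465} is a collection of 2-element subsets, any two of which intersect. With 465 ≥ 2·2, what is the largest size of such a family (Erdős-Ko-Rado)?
max |F| = C(464, 1) = 464

The Erdős-Ko-Rado theorem states: for n ≥ 2k, an intersecting family of k-subsets of an n-element set has size at most C(n − 1, k − 1), with equality for 'star' families {A ⊆ [n] : |A| = k, i ∈ A} (fix an element i). For n = 465, k = 2: C(464, 1) = 464.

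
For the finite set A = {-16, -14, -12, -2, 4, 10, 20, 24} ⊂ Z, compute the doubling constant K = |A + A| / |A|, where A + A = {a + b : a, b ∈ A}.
K = |A + A| / |A| = 31/8

Enumerate A + A = {a + b : a, b ∈ A}. With |A| = 8, there are |A|^2 = 64 ordered sum pairs; collecting distinct values, A + A = {-32, -30, -28, -26, -24, -18, -16, -14, -12, -10, -8, -6, -4, -2, 2, 4, 6, 8, 10, 12, 14, 18, 20, 22, 24, 28, 30, 34, 40, 44, 48}, so |A + A| = 31. Thus K = 31/8. For comparison, the minimum possible |A + A| over all 8-element sets is 2·8 − 1 = 15 (so min K = 15/8), attained only by arithmetic progressions.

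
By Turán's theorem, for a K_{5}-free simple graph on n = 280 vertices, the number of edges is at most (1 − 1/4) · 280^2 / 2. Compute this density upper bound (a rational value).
Turán density bound = (3/4) · 280^2/2 = 29400

Turán's theorem: ex(n, K_{r+1}) is achieved by the complete r-partite Turán graph T(n, r) with parts as balanced as possible, and is at most (1 − 1/r) · n^2/2. For r = 4, n = 280: the density bound is (3/4) · 78400/2 = 29400. Since 4 ∣ 280, the Turán graph T(280, 4) has parts of equal size 70, and its edge count e(T(280, 4)) = 29400 attains the density bound exactly.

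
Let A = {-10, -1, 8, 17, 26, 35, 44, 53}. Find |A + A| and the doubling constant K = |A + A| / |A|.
K = |A + A| / |A| = 15/8

Enumerate A + A = {a + b : a, b ∈ A}. With |A| = 8, there are |A|^2 = 64 ordered sum pairs; collecting distinct values, A + A = {-20, -11, -2, 7, 16, 25, 34, 43, 52, 61, 70, 79, 88, 97, 106}, so |A + A| = 15. Thus K = 15/8. Here |A + A| = 2|A| − 1 = 15, the minimum possible — so K = 15/8 is minimal, which holds iff A is an arithmetic progression.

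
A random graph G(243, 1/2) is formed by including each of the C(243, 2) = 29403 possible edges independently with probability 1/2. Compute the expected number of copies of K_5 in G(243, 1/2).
E[# K_5] = C(243, 5) · (1/2)^C(5, 2) = 6774333588 / 2^10 = 1693583397/256 ≈ 6615560.144531

For each 5-subset S of vertices (there are C(243, 5) = 6774333588 such S), let X_S = 1 if S induces a K_5 (all C(5, 2) = 10 edges present). Then P(X_S = 1) = (1/2)^10 = 1/1024. By linearity of expectation, E[# K_5] = C(243, 5) · (1/2)^10 = 6774333588 / 1024 = 1693583397/256 ≈ 6615560.144531.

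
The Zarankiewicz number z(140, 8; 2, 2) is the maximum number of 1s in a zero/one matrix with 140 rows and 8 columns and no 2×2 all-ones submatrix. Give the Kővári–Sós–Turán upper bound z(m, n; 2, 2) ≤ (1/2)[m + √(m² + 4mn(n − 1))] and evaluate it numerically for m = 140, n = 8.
z(140, 8; 2, 2) ≤ (1/2)[140 + √(140² + 4·140·8·7)] = (1/2)[140 + √50960] = 182.8716

Kővári–Sós–Turán: let r_1, ..., r_140 be the row sums and z = Σ r_i the total number of 1s. Each pair of columns can share at most one row with both entries 1 (else a 2×2 all-ones block appears), so Σ_i C(r_i, 2) ≤ C(8, 2) = 28. By convexity Σ_i C(r_i, 2) ≥ 140·C(z/140, 2) = z(z − 140)/(2·140), giving z² − 140z − 140·8·7 ≤ 0 and hence z ≤ (1/2)[140 + √(19600 + 4·7840)] = (1/2)[140 + √50960] ≈ (1/2)(140 + 225.7432) = 182.8716.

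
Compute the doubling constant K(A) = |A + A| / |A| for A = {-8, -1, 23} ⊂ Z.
K = |A + A| / |A| = 6/3 = 2

Enumerate A + A = {a + b : a, b ∈ A}. With |A| = 3, there are |A|^2 = 9 ordered sum pairs; collecting distinct values, A + A = {-16, -9, -2, 15, 22, 46}, so |A + A| = 6. Thus K = 6/3 = 2. For comparison, the minimum possible |A + A| over all 3-element sets is 2·3 − 1 = 5 (so min K = 5/3), attained only by arithmetic progressions.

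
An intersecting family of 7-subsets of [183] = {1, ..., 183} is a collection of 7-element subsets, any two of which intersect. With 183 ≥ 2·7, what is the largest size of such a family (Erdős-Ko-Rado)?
max |F| = C(182, 6) = 46444711677

The Erdős-Ko-Rado theorem states: for n ≥ 2k, an intersecting family of k-subsets of an n-element set has size at most C(n − 1, k − 1), with equality for 'star' families {A ⊆ [n] : |A| = k, i ∈ A} (fix an element i). For n = 183, k = 7: C(182, 6) = 46444711677.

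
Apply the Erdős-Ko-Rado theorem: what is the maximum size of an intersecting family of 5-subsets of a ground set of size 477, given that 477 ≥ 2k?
max |F| = C(476, 4) = 2112169675

The Erdős-Ko-Rado theorem states: for n ≥ 2k, an intersecting family of k-subsets of an n-element set has size at most C(n − 1, k − 1), with equality for 'star' families {A ⊆ [n] : |A| = k, i ∈ A} (fix an element i). For n = 477, k = 5: C(476, 4) = 2112169675.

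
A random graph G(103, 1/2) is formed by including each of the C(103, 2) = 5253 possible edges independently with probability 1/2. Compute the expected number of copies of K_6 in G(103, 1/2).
E[# K_6] = C(103, 6) · (1/2)^C(6, 2) = 1429840335 / 2^15 ≈ 43635.264130

For each 6-subset S of vertices (there are C(103, 6) = 1429840335 such S), let X_S = 1 if S induces a K_6 (all C(6, 2) = 15 edges present). Then P(X_S = 1) = (1/2)^15 = 1/32768. By linearity of expectation, E[# K_6] = C(103, 6) · (1/2)^15 = 1429840335 / 32768 ≈ 43635.264130.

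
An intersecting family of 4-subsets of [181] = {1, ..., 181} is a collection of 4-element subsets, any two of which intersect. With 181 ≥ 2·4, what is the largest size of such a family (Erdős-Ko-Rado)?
max |F| = C(180, 3) = 955860

The Erdős-Ko-Rado theorem states: for n ≥ 2k, an intersecting family of k-subsets of an n-element set has size at most C(n − 1, k − 1), with equality for 'star' families {A ⊆ [n] : |A| = k, i ∈ A} (fix an element i). For n = 181, k = 4: C(180, 3) = 955860.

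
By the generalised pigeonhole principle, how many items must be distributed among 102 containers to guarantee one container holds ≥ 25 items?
n = (25 − 1)·102 + 1 = 2449

By the generalised pigeonhole principle, to guarantee some box contains ≥ r objects we need more than (r − 1) · k objects total. Threshold: n = (r − 1) · k + 1. With r = 25 and k = 102: n = 24 · 102 + 1 = 2448 + 1 = 2449. For n = 2448 = 24 · 102, we can put exactly 24 objects in every box, avoiding 25 in any single one — so 2449 is tight.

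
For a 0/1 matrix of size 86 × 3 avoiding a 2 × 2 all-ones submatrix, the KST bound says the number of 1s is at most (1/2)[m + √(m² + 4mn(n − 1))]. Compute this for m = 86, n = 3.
z(86, 3; 2, 2) ≤ (1/2)[86 + √(86² + 4·86·3·2)] = (1/2)[86 + √9460] = 91.6313

Kővári–Sós–Turán: let r_1, ..., r_86 be the row sums and z = Σ r_i the total number of 1s. Each pair of columns can share at most one row with both entries 1 (else a 2×2 all-ones block appears), so Σ_i C(r_i, 2) ≤ C(3, 2) = 3. By convexity Σ_i C(r_i, 2) ≥ 86·C(z/86, 2) = z(z − 86)/(2·86), giving z² − 86z − 86·3·2 ≤ 0 and hence z ≤ (1/2)[86 + √(7396 + 4·516)] = (1/2)[86 + √9460] ≈ (1/2)(86 + 97.2625) = 91.6313.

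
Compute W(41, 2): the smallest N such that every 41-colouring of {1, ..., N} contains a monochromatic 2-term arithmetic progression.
W(41, 2) = 41 + 1 = 42

A 2-term AP is any pair of integers, so a monochromatic 2-AP exists iff some colour is used at least twice. With 41 colours, the colouring i ↦ i on {1, ..., 41} uses each colour once, avoiding any monochromatic pair, so W(41, 2) > 41. For {1, ..., 42}, pigeonhole forces two integers of the same colour, which form a monochromatic 2-AP. Hence W(41, 2) = 42.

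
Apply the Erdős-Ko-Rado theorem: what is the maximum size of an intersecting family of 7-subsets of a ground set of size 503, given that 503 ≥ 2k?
max |F| = C(502, 6) = 21570749133325

Erdős-Ko-Rado (1961): when n ≥ 2k, max |F| = C(n−1, k−1). The bound is attained by the star {A : i ∈ A} for any fixed i ∈ [n]. Here C(503−1, 7−1) = C(502, 6) = 21570749133325.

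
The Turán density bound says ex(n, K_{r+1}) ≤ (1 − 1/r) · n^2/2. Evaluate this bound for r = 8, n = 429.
Turán density bound = (7/8) · 429^2/2 = 1288287/16 ≈ 80517.9375

Turán's theorem: ex(n, K_{r+1}) is achieved by the complete r-partite Turán graph T(n, r) with parts as balanced as possible, and is at most (1 − 1/r) · n^2/2. For r = 8, n = 429: the density bound is (7/8) · 184041/2 = 1288287/16 ≈ 80517.9375. The integer-valued extremum is e(T(429, 8)) = 80517, which is strictly less than the density bound 1288287/16 since 8 ∤ 429 (the parts of T(429, 8) cannot all be equal).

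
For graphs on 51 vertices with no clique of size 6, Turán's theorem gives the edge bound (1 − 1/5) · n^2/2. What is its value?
Turán density bound = (4/5) · 51^2/2 = 5202/5 ≈ 1040.4

Turán's theorem: ex(n, K_{r+1}) is achieved by the complete r-partite Turán graph T(n, r) with parts as balanced as possible, and is at most (1 − 1/r) · n^2/2. For r = 5, n = 51: the density bound is (4/5) · 2601/2 = 5202/5 ≈ 1040.4. The integer-valued extremum is e(T(51, 5)) = 1040, which is strictly less than the density bound 5202/5 since 5 ∤ 51 (the parts of T(51, 5) cannot all be equal).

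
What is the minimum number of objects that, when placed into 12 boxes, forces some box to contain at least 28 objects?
n = (28 − 1)·12 + 1 = 325

By the generalised pigeonhole principle, to guarantee some box contains ≥ r objects we need more than (r − 1) · k objects total. Threshold: n = (r − 1) · k + 1. With r = 28 and k = 12: n = 27 · 12 + 1 = 324 + 1 = 325. For n = 324 = 27 · 12, we can put exactly 27 objects in every box, avoiding 28 in any single one — so 325 is tight.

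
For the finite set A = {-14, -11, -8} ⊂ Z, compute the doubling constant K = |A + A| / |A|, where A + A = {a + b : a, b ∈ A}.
K = |A + A| / |A| = 5/3

Enumerate A + A = {a + b : a, b ∈ A}. With |A| = 3, there are |A|^2 = 9 ordered sum pairs; collecting distinct values, A + A = {-28, -25, -22, -19, -16}, so |A + A| = 5. Thus K = 5/3. Here |A + A| = 2|A| − 1 = 5, the minimum possible — so K = 5/3 is minimal, which holds iff A is an arithmetic progression.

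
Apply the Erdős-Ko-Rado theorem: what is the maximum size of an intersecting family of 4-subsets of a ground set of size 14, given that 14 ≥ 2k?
max |F| = C(13, 3) = 286

The Erdős-Ko-Rado theorem states: for n ≥ 2k, an intersecting family of k-subsets of an n-element set has size at most C(n − 1, k − 1), with equality for 'star' families {A ⊆ [n] : |A| = k, i ∈ A} (fix an element i). For n = 14, k = 4: C(13, 3) = 286.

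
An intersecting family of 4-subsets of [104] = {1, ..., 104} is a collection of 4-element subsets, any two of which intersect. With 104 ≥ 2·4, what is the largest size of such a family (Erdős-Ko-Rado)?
max |F| = C(103, 3) = 176851

Erdős-Ko-Rado (1961): when n ≥ 2k, max |F| = C(n−1, k−1). The bound is attained by the star {A : i ∈ A} for any fixed i ∈ [n]. Here C(104−1, 4−1) = C(103, 3) = 176851.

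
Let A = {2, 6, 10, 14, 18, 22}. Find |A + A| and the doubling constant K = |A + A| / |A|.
K = |A + A| / |A| = 11/6

Enumerate A + A = {a + b : a, b ∈ A}. With |A| = 6, there are |A|^2 = 36 ordered sum pairs; collecting distinct values, A + A = {4, 8, 12, 16, 20, 24, 28, 32, 36, 40, 44}, so |A + A| = 11. Thus K = 11/6. Here |A + A| = 2|A| − 1 = 11, the minimum possible — so K = 11/6 is minimal, which holds iff A is an arithmetic progression.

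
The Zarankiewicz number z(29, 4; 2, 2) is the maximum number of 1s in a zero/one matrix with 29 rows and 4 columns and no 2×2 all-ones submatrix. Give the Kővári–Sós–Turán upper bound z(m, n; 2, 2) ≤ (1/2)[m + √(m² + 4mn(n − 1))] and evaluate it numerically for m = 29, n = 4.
z(29, 4; 2, 2) ≤ (1/2)[29 + √(29² + 4·29·4·3)] = (1/2)[29 + √2233] = 38.1273

Kővári–Sós–Turán: let r_1, ..., r_29 be the row sums and z = Σ r_i the total number of 1s. Each pair of columns can share at most one row with both entries 1 (else a 2×2 all-ones block appears), so Σ_i C(r_i, 2) ≤ C(4, 2) = 6. By convexity Σ_i C(r_i, 2) ≥ 29·C(z/29, 2) = z(z − 29)/(2·29), giving z² − 29z − 29·4·3 ≤ 0 and hence z ≤ (1/2)[29 + √(841 + 4·348)] = (1/2)[29 + √2233] ≈ (1/2)(29 + 47.2546) = 38.1273.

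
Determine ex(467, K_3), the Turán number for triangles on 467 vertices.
ex(467, K_3) = ⌊467^2/4⌋ = 54522

Mantel (1907): a triangle-free graph on n vertices has at most ⌊n^2/4⌋ edges, with equality for the complete bipartite graph K_{⌊n/2⌋, ⌈n/2⌉}. For n = 467: ⌊467^2/4⌋ = ⌊218089/4⌋ = 54522. The extremal graph is K_{233, 234}, which has 233·234 = 54522 edges.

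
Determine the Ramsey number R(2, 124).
R(2, 124) = 124

R(2, k) = k for all k ≥ 2: in a 2-colouring of K_k, either some edge is red (a red K_2) or all edges are blue (a blue K_k). And K_{123} coloured all-blue has no blue K_124, so R(2, 124) > 123. Hence R(2, 124) = 124.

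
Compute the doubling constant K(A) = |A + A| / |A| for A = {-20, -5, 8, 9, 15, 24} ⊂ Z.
K = |A + A| / |A| = 20/6 = 10/3

Enumerate A + A = {a + b : a, b ∈ A}. With |A| = 6, there are |A|^2 = 36 ordered sum pairs; collecting distinct values, A + A = {-40, -25, -12, -11, -10, -5, 3, 4, 10, 16, 17, 18, 19, 23, 24, 30, 32, 33, 39, 48}, so |A + A| = 20. Thus K = 20/6 = 10/3. For comparison, the minimum possible |A + A| over all 6-element sets is 2·6 − 1 = 11 (so min K = 11/6), attained only by arithmetic progressions.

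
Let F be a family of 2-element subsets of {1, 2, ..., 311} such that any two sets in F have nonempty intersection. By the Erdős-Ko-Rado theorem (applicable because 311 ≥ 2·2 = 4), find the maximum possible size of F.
max |F| = C(310, 1) = 310

Erdős-Ko-Rado (1961): when n ≥ 2k, max |F| = C(n−1, k−1). The bound is attained by the star {A : i ∈ A} for any fixed i ∈ [n]. Here C(311−1, 2−1) = C(310, 1) = 310.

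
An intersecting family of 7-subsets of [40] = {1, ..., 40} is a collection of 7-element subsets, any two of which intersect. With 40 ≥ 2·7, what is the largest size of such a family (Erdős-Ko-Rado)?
max |F| = C(39, 6) = 3262623

The Erdős-Ko-Rado theorem states: for n ≥ 2k, an intersecting family of k-subsets of an n-element set has size at most C(n − 1, k − 1), with equality for 'star' families {A ⊆ [n] : |A| = k, i ∈ A} (fix an element i). For n = 40, k = 7: C(39, 6) = 3262623.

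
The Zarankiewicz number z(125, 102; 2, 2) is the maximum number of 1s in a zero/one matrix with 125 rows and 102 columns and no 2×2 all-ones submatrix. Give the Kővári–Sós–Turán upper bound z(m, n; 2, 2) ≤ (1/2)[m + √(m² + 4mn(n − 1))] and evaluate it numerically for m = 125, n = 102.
z(125, 102; 2, 2) ≤ (1/2)[125 + √(125² + 4·125·102·101)] = (1/2)[125 + √5166625] = 1199.0106

Kővári–Sós–Turán: let r_1, ..., r_125 be the row sums and z = Σ r_i the total number of 1s. Each pair of columns can share at most one row with both entries 1 (else a 2×2 all-ones block appears), so Σ_i C(r_i, 2) ≤ C(102, 2) = 5151. By convexity Σ_i C(r_i, 2) ≥ 125·C(z/125, 2) = z(z − 125)/(2·125), giving z² − 125z − 125·102·101 ≤ 0 and hence z ≤ (1/2)[125 + √(15625 + 4·1287750)] = (1/2)[125 + √5166625] ≈ (1/2)(125 + 2273.0211) = 1199.0106.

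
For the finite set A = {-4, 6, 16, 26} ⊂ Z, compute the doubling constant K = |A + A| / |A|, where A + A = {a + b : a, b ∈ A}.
K = |A + A| / |A| = 7/4

Enumerate A + A = {a + b : a, b ∈ A}. With |A| = 4, there are |A|^2 = 16 ordered sum pairs; collecting distinct values, A + A = {-8, 2, 12, 22, 32, 42, 52}, so |A + A| = 7. Thus K = 7/4. Here |A + A| = 2|A| − 1 = 7, the minimum possible — so K = 7/4 is minimal, which holds iff A is an arithmetic progression.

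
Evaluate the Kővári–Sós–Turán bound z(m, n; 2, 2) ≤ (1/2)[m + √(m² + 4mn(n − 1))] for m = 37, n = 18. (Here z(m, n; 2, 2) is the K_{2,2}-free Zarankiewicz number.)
z(37, 18; 2, 2) ≤ (1/2)[37 + √(37² + 4·37·18·17)] = (1/2)[37 + √46657] = 126.5012

Kővári–Sós–Turán: let r_1, ..., r_37 be the row sums and z = Σ r_i the total number of 1s. Each pair of columns can share at most one row with both entries 1 (else a 2×2 all-ones block appears), so Σ_i C(r_i, 2) ≤ C(18, 2) = 153. By convexity Σ_i C(r_i, 2) ≥ 37·C(z/37, 2) = z(z − 37)/(2·37), giving z² − 37z − 37·18·17 ≤ 0 and hence z ≤ (1/2)[37 + √(1369 + 4·11322)] = (1/2)[37 + √46657] ≈ (1/2)(37 + 216.0023) = 126.5012.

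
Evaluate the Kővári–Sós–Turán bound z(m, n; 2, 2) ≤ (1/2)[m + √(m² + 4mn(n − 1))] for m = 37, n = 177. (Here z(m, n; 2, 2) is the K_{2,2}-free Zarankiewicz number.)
z(37, 177; 2, 2) ≤ (1/2)[37 + √(37² + 4·37·177·176)] = (1/2)[37 + √4611865] = 1092.2627

Kővári–Sós–Turán: let r_1, ..., r_37 be the row sums and z = Σ r_i the total number of 1s. Each pair of columns can share at most one row with both entries 1 (else a 2×2 all-ones block appears), so Σ_i C(r_i, 2) ≤ C(177, 2) = 15576. By convexity Σ_i C(r_i, 2) ≥ 37·C(z/37, 2) = z(z − 37)/(2·37), giving z² − 37z − 37·177·176 ≤ 0 and hence z ≤ (1/2)[37 + √(1369 + 4·1152624)] = (1/2)[37 + √4611865] ≈ (1/2)(37 + 2147.5253) = 1092.2627.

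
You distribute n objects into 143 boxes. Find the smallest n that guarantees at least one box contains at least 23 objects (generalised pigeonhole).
n = (23 − 1)·143 + 1 = 3147

By the generalised pigeonhole principle, to guarantee some box contains ≥ r objects we need more than (r − 1) · k objects total. Threshold: n = (r − 1) · k + 1. With r = 23 and k = 143: n = 22 · 143 + 1 = 3146 + 1 = 3147. For n = 3146 = 22 · 143, we can put exactly 22 objects in every box, avoiding 23 in any single one — so 3147 is tight.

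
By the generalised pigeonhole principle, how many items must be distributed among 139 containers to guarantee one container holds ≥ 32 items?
n = (32 − 1)·139 + 1 = 4310

By the generalised pigeonhole principle, to guarantee some box contains ≥ r objects we need more than (r − 1) · k objects total. Threshold: n = (r − 1) · k + 1. With r = 32 and k = 139: n = 31 · 139 + 1 = 4309 + 1 = 4310. For n = 4309 = 31 · 139, we can put exactly 31 objects in every box, avoiding 32 in any single one — so 4310 is tight.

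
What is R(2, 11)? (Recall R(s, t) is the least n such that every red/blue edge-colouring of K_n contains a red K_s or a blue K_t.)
R(2, 11) = 11

R(2, k) = k for all k ≥ 2: in a 2-colouring of K_k, either some edge is red (a red K_2) or all edges are blue (a blue K_k). And K_{10} coloured all-blue has no blue K_11, so R(2, 11) > 10. Hence R(2, 11) = 11.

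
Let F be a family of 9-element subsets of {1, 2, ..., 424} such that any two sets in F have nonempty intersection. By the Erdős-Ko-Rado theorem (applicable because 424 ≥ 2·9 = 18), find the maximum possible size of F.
max |F| = C(423, 8) = 23783916499215444

The Erdős-Ko-Rado theorem states: for n ≥ 2k, an intersecting family of k-subsets of an n-element set has size at most C(n − 1, k − 1), with equality for 'star' families {A ⊆ [n] : |A| = k, i ∈ A} (fix an element i). For n = 424, k = 9: C(423, 8) = 23783916499215444.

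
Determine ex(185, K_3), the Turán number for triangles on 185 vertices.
ex(185, K_3) = ⌊185^2/4⌋ = 8556

Mantel (1907): a triangle-free graph on n vertices has at most ⌊n^2/4⌋ edges, with equality for the complete bipartite graph K_{⌊n/2⌋, ⌈n/2⌉}. For n = 185: ⌊185^2/4⌋ = ⌊34225/4⌋ = 8556. The extremal graph is K_{92, 93}, which has 92·93 = 8556 edges.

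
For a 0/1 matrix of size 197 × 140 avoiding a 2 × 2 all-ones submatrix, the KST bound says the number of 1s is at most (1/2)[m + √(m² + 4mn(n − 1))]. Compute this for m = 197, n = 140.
z(197, 140; 2, 2) ≤ (1/2)[197 + √(197² + 4·197·140·139)] = (1/2)[197 + √15373289] = 2058.9393

Kővári–Sós–Turán: let r_1, ..., r_197 be the row sums and z = Σ r_i the total number of 1s. Each pair of columns can share at most one row with both entries 1 (else a 2×2 all-ones block appears), so Σ_i C(r_i, 2) ≤ C(140, 2) = 9730. By convexity Σ_i C(r_i, 2) ≥ 197·C(z/197, 2) = z(z − 197)/(2·197), giving z² − 197z − 197·140·139 ≤ 0 and hence z ≤ (1/2)[197 + √(38809 + 4·3833620)] = (1/2)[197 + √15373289] ≈ (1/2)(197 + 3920.8786) = 2058.9393.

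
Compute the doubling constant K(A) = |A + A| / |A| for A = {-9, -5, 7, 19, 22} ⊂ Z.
K = |A + A| / |A| = 14/5

Enumerate A + A = {a + b : a, b ∈ A}. With |A| = 5, there are |A|^2 = 25 ordered sum pairs; collecting distinct values, A + A = {-18, -14, -10, -2, 2, 10, 13, 14, 17, 26, 29, 38, 41, 44}, so |A + A| = 14. Thus K = 14/5. For comparison, the minimum possible |A + A| over all 5-element sets is 2·5 − 1 = 9 (so min K = 9/5), attained only by arithmetic progressions.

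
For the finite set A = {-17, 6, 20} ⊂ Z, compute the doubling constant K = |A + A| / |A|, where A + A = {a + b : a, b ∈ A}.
K = |A + A| / |A| = 6/3 = 2

Enumerate A + A = {a + b : a, b ∈ A}. With |A| = 3, there are |A|^2 = 9 ordered sum pairs; collecting distinct values, A + A = {-34, -11, 3, 12, 26, 40}, so |A + A| = 6. Thus K = 6/3 = 2. For comparison, the minimum possible |A + A| over all 3-element sets is 2·3 − 1 = 5 (so min K = 5/3), attained only by arithmetic progressions.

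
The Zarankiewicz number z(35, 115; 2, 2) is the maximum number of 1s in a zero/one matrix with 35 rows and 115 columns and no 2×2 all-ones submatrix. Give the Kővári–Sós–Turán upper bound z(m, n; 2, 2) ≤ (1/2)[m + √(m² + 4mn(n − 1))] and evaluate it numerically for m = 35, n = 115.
z(35, 115; 2, 2) ≤ (1/2)[35 + √(35² + 4·35·115·114)] = (1/2)[35 + √1836625] = 695.1107

Kővári–Sós–Turán: let r_1, ..., r_35 be the row sums and z = Σ r_i the total number of 1s. Each pair of columns can share at most one row with both entries 1 (else a 2×2 all-ones block appears), so Σ_i C(r_i, 2) ≤ C(115, 2) = 6555. By convexity Σ_i C(r_i, 2) ≥ 35·C(z/35, 2) = z(z − 35)/(2·35), giving z² − 35z − 35·115·114 ≤ 0 and hence z ≤ (1/2)[35 + √(1225 + 4·458850)] = (1/2)[35 + √1836625] ≈ (1/2)(35 + 1355.2214) = 695.1107.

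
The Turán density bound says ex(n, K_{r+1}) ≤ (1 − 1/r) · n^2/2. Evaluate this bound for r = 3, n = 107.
Turán density bound = (2/3) · 107^2/2 = 11449/3 ≈ 3816.3333

Turán's theorem: ex(n, K_{r+1}) is achieved by the complete r-partite Turán graph T(n, r) with parts as balanced as possible, and is at most (1 − 1/r) · n^2/2. For r = 3, n = 107: the density bound is (2/3) · 11449/2 = 11449/3 ≈ 3816.3333. The integer-valued extremum is e(T(107, 3)) = 3816, which is strictly less than the density bound 11449/3 since 3 ∤ 107 (the parts of T(107, 3) cannot all be equal).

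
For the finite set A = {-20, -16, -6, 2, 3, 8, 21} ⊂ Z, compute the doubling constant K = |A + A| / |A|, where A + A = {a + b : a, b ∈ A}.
K = |A + A| / |A| = 26/7

Enumerate A + A = {a + b : a, b ∈ A}. With |A| = 7, there are |A|^2 = 49 ordered sum pairs; collecting distinct values, A + A = {-40, -36, -32, -26, -22, -18, -17, -14, -13, -12, -8, -4, -3, 1, 2, 4, 5, 6, 10, 11, 15, 16, 23, 24, 29, 42}, so |A + A| = 26. Thus K = 26/7. For comparison, the minimum possible |A + A| over all 7-element sets is 2·7 − 1 = 13 (so min K = 13/7), attained only by arithmetic progressions.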